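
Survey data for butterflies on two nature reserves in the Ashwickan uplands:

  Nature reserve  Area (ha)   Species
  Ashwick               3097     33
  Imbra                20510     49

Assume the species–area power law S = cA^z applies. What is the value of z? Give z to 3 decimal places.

0.209

Taking logs: ln S = ln c + z ln A, so z = (ln S₂ − ln S₁)/(ln A₂ − ln A₁).
z = ln(49/33) / ln(20510/3097) = ln(1.485) / ln(6.623) = 0.3953 / 1.8905 = 0.2091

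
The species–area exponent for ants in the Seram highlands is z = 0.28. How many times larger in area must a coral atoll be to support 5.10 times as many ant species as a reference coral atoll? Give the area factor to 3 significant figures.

337

(A₂/A₁)^0.28 = 5.1, so A₂/A₁ = 5.1^(1/0.28) = 5.1^3.571
ln(A₂/A₁) = ln 5.1 / 0.28 = 1.6292 / 0.28 = 5.8187
A₂/A₁ = e^5.8187 ≈ 336.5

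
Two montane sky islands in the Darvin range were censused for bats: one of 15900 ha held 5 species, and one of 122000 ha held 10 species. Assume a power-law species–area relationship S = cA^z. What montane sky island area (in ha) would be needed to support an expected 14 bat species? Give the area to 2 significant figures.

z = ln(10/5) / ln(122000/15900) = 0.6931 / 2.0377 = 0.3402
c = 5 / 15900^0.3402 = 5 / 26.86 = 0.1861
A = (14/0.1861)^(1/0.3402) ⇒ ln A = ln(75.22)/0.3402 = 12.7009
A = e^12.7009 ≈ 328053 ha

330000 ha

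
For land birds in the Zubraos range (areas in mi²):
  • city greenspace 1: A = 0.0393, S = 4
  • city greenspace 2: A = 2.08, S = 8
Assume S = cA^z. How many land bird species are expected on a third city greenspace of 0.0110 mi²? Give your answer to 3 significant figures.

z = ln(8/4) / ln(2.08/0.0393) = 0.6931 / 3.9689 = 0.1746
c = 4 / 0.0393^0.1746 = 4 / 0.5682 = 7.04
S₃ = 7.04 × 0.011^0.1746 = 7.04 × 0.4549 ≈ 3.202

3.20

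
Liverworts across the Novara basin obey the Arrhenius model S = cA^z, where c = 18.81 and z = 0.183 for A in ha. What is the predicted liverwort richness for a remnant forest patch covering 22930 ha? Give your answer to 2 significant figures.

S = 18.81 × 22930^0.183 = 18.81 × 6.28 ≈ 118.1

120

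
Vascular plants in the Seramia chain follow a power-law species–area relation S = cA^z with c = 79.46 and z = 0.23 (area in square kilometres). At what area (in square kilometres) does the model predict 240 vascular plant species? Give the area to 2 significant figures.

120 square kilometres

240 = 79.46 × A^0.23  ⇒  A^0.23 = 240/79.46 = 3.02
ln A = ln(3.02) / 0.23 = 1.1054 / 0.23 = 4.8060
A = e^4.8060 ≈ 122.2 square kilometres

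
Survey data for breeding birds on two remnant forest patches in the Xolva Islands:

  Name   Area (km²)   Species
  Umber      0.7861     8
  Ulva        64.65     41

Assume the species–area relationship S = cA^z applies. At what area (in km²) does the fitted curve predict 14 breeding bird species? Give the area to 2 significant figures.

3.6 km²

z = ln(41/8) / ln(64.65/0.7861) = 1.6341 / 4.4097 = 0.3706
c = 8 / 0.7861^0.3706 = 8 / 0.9147 = 8.746
A = (14/8.746)^(1/0.3706) ⇒ ln A = ln(1.601)/0.3706 = 1.2694
A = e^1.2694 ≈ 3.559 km²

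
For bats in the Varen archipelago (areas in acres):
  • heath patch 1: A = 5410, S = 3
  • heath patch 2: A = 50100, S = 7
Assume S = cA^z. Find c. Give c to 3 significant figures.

z = ln(S₂/S₁) / ln(A₂/A₁) = ln(7/3) / ln(50100/5410) = 0.8473 / 2.2258 = 0.3807
c = S₁ / A₁^z = 3 / 5410^0.3807 = 3 / 26.37 = 0.1138

0.114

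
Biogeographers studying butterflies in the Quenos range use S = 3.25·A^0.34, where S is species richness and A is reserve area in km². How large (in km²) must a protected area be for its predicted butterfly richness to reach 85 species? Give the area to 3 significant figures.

85 = 3.25 × A^0.34  ⇒  A^0.34 = 85/3.25 = 26.15
ln A = ln(26.15) / 0.34 = 3.2640 / 0.34 = 9.6000
A = e^9.6000 ≈ 14765 km²

14800 km²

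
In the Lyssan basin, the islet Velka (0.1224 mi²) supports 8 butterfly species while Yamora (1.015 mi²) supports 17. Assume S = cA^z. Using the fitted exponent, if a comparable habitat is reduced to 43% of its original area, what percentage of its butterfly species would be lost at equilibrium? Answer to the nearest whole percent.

26%

z = ln(17/8) / ln(1.015/0.1224) = 0.7538 / 2.1153 = 0.3563
S_new/S_old = (A_new/A_old)^z = 0.43^0.3563 = exp(0.3563 × -0.8440) = 0.7403
Fraction lost = 1 − 0.7403 = 0.2597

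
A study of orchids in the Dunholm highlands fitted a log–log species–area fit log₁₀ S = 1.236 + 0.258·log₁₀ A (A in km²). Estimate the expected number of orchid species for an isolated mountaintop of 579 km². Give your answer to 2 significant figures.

89

S = 17.22 × 579^0.258
ln S = ln 17.22 + 0.258 × ln 579 = 2.8460 + 0.258 × 6.3613 = 4.4872
S = e^4.4872 ≈ 88.87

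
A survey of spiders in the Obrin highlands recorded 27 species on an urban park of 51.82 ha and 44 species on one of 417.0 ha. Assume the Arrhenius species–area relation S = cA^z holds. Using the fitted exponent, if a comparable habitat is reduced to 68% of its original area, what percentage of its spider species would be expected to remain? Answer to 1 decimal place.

z = ln(44/27) / ln(417/51.82) = 0.4884 / 2.0853 = 0.2342
S_new/S_old = (A_new/A_old)^z = 0.68^0.2342 = exp(0.2342 × -0.3857) = 0.9136

91.4%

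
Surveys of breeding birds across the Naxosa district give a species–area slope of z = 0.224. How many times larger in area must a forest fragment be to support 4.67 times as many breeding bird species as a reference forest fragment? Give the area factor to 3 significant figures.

(A₂/A₁)^0.224 = 4.67, so A₂/A₁ = 4.67^(1/0.224) = 4.67^4.464
ln(A₂/A₁) = ln 4.67 / 0.224 = 1.5412 / 0.224 = 6.8802
A₂/A₁ = e^6.8802 ≈ 972.8

973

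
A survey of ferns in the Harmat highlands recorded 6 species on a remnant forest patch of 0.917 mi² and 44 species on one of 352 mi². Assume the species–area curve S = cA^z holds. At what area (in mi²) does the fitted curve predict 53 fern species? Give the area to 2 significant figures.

z = ln(44/6) / ln(352/0.917) = 1.9924 / 5.9503 = 0.3348
c = 6 / 0.917^0.3348 = 6 / 0.9714 = 6.177
A = (53/6.177)^(1/0.3348) ⇒ ln A = ln(8.581)/0.3348 = 6.4194
A = e^6.4194 ≈ 613.6 mi²

610 mi²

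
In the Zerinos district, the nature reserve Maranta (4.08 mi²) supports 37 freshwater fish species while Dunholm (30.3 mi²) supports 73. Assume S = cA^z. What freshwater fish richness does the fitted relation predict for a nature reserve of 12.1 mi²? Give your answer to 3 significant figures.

53.5

z = ln(73/37) / ln(30.3/4.08) = 0.6795 / 2.0051 = 0.3389
c = 37 / 4.08^0.3389 = 37 / 1.611 = 22.97
S₃ = 22.97 × 12.1^0.3389 = 22.97 × 2.328 ≈ 53.48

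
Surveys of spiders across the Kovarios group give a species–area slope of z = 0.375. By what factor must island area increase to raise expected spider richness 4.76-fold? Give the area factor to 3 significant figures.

(A₂/A₁)^0.375 = 4.76, so A₂/A₁ = 4.76^(1/0.375) = 4.76^2.667
ln(A₂/A₁) = ln 4.76 / 0.375 = 1.5602 / 0.375 = 4.1607
A₂/A₁ = e^4.1607 ≈ 64.11

64.1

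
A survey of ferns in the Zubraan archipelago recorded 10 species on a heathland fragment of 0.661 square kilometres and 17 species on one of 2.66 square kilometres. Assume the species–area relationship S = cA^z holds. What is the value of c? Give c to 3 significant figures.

z = ln(S₂/S₁) / ln(A₂/A₁) = ln(17/10) / ln(2.66/0.661) = 0.5306 / 1.3923 = 0.3811
c = S₁ / A₁^z = 10 / 0.661^0.3811 = 10 / 0.854 = 11.71

11.7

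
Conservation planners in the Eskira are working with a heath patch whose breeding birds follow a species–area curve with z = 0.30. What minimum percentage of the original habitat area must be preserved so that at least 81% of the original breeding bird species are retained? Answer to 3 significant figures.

49.5%

Need (A_new/A_old)^0.3 = 0.81, so A_new/A_old = 0.81^(1/0.3) = 0.81^3.333
ln(A_new/A_old) = ln 0.81 / 0.3 = -0.2107 / 0.3 = -0.7024
A_new/A_old = e^-0.7024 ≈ 0.4954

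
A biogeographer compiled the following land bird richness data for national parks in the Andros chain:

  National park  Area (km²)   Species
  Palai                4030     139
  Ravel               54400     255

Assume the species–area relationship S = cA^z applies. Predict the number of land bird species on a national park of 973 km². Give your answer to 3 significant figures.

z = ln(255/139) / ln(54400/4030) = 0.6068 / 2.6026 = 0.2331
c = 139 / 4030^0.2331 = 139 / 6.927 = 20.07
S₃ = 20.07 × 973^0.2331 = 20.07 × 4.974 ≈ 99.8

99.8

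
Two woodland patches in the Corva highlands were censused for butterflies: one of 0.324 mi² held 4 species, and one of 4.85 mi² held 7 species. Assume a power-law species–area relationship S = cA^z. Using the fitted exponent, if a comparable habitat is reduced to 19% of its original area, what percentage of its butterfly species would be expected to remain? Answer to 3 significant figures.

z = ln(7/4) / ln(4.85/0.324) = 0.5596 / 2.7060 = 0.2068
S_new/S_old = (A_new/A_old)^z = 0.19^0.2068 = exp(0.2068 × -1.6607) = 0.7093

70.9%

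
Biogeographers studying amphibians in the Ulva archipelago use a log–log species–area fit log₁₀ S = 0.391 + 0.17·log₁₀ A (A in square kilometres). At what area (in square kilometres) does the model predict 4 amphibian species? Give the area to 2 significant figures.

4 = 2.46 × A^0.17  ⇒  A^0.17 = 4/2.46 = 1.626
ln A = ln(1.626) / 0.17 = 0.4860 / 0.17 = 2.8587
A = e^2.8587 ≈ 17.44 square kilometres

17 square kilometres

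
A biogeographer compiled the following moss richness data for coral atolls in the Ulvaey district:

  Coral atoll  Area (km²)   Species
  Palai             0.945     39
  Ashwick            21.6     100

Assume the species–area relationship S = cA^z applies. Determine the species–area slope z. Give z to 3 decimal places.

Taking logs: ln S = ln c + z ln A, so z = (ln S₂ − ln S₁)/(ln A₂ − ln A₁).
z = ln(100/39) / ln(21.6/0.945) = ln(2.564) / ln(22.86) = 0.9416 / 3.1293 = 0.3009

0.301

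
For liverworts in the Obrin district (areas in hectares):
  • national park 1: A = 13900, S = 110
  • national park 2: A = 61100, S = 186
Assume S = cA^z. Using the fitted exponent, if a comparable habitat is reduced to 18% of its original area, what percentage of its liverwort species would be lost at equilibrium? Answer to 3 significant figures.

z = ln(186/110) / ln(61100/13900) = 0.5253 / 1.4806 = 0.3548
S_new/S_old = (A_new/A_old)^z = 0.18^0.3548 = exp(0.3548 × -1.7148) = 0.5443
Fraction lost = 1 − 0.5443 = 0.4557

45.6%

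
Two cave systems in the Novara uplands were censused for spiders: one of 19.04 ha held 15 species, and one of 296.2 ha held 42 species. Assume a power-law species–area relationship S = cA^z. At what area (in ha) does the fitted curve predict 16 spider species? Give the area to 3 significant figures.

z = ln(42/15) / ln(296.2/19.04) = 1.0296 / 2.7445 = 0.3752
c = 15 / 19.04^0.3752 = 15 / 3.02 = 4.966
A = (16/4.966)^(1/0.3752) ⇒ ln A = ln(3.222)/0.3752 = 3.1186
A = e^3.1186 ≈ 22.61 ha

22.6 ha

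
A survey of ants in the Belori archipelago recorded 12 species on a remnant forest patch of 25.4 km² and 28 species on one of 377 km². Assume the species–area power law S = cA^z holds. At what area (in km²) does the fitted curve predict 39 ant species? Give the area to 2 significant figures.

z = ln(28/12) / ln(377/25.4) = 0.8473 / 2.6975 = 0.3141
c = 12 / 25.4^0.3141 = 12 / 2.762 = 4.344
A = (39/4.344)^(1/0.3141) ⇒ ln A = ln(8.977)/0.3141 = 6.9872
A = e^6.9872 ≈ 1083 km²

1100 km²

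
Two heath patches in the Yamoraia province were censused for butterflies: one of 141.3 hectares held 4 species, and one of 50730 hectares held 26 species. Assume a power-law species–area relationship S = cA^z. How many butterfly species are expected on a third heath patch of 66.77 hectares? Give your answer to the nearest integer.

3

z = ln(26/4) / ln(50730/141.3) = 1.8718 / 5.8834 = 0.3182
c = 4 / 141.3^0.3182 = 4 / 4.831 = 0.8279
S₃ = 0.8279 × 66.77^0.3182 = 0.8279 × 3.806 ≈ 3.151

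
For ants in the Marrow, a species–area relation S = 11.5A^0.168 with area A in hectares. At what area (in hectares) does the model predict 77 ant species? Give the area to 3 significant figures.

82300 hectares

77 = 11.5 × A^0.168  ⇒  A^0.168 = 77/11.5 = 6.696
ln A = ln(6.696) / 0.168 = 1.9015 / 0.168 = 11.3182
A = e^11.3182 ≈ 82306 hectares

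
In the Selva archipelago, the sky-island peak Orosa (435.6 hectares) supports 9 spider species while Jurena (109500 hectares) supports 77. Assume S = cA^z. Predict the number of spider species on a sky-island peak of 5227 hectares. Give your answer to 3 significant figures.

z = ln(77/9) / ln(109500/435.6) = 2.1466 / 5.5270 = 0.3884
c = 9 / 435.6^0.3884 = 9 / 10.59 = 0.8497
S₃ = 0.8497 × 5227^0.3884 = 0.8497 × 27.8 ≈ 23.63

23.6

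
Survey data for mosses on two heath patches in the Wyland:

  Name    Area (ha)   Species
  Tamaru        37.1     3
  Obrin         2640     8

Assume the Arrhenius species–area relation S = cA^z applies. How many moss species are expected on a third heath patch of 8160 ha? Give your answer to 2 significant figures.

z = ln(8/3) / ln(2640/37.1) = 0.9808 / 4.2649 = 0.2300
c = 3 / 37.1^0.2300 = 3 / 2.296 = 1.307
S₃ = 1.307 × 8160^0.2300 = 1.307 × 7.936 ≈ 10.37

10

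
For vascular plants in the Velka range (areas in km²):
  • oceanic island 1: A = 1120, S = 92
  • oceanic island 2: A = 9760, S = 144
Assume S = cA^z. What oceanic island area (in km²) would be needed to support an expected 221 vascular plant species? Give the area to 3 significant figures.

77300 km²

z = ln(144/92) / ln(9760/1120) = 0.4480 / 2.1650 = 0.2069
c = 92 / 1120^0.2069 = 92 / 4.276 = 21.52
A = (221/21.52)^(1/0.2069) ⇒ ln A = ln(10.27)/0.2069 = 11.2559
A = e^11.2559 ≈ 77338 km²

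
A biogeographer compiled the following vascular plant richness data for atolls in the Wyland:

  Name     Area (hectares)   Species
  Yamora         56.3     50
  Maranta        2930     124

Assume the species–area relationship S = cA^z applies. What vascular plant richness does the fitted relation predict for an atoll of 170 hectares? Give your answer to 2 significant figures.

z = ln(124/50) / ln(2930/56.3) = 0.9083 / 3.9521 = 0.2298
c = 50 / 56.3^0.2298 = 50 / 2.525 = 19.8
S₃ = 19.8 × 170^0.2298 = 19.8 × 3.255 ≈ 64.46

64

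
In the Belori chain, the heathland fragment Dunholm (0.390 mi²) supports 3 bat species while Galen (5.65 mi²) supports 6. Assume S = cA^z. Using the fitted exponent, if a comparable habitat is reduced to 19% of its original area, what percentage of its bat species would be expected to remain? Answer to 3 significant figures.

65.0%

z = ln(6/3) / ln(5.65/0.39) = 0.6931 / 2.6733 = 0.2593
S_new/S_old = (A_new/A_old)^z = 0.19^0.2593 = exp(0.2593 × -1.6607) = 0.6501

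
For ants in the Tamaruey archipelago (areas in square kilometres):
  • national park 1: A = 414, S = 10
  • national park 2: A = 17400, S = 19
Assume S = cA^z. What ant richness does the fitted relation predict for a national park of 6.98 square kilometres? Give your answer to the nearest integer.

z = ln(19/10) / ln(17400/414) = 0.6419 / 3.7384 = 0.1717
c = 10 / 414^0.1717 = 10 / 2.814 = 3.554
S₃ = 3.554 × 6.98^0.1717 = 3.554 × 1.396 ≈ 4.961

5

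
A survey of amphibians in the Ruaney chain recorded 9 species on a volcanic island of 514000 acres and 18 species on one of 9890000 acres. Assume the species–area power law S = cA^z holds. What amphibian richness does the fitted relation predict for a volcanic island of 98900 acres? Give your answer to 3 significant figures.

z = ln(18/9) / ln(9890000/514000) = 0.6931 / 2.9571 = 0.2344
c = 9 / 514000^0.2344 = 9 / 21.81 = 0.4126
S₃ = 0.4126 × 98900^0.2344 = 0.4126 × 14.82 ≈ 6.116

6.12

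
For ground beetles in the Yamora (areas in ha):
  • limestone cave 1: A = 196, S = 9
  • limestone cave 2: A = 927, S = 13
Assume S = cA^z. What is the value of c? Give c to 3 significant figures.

2.58

z = ln(S₂/S₁) / ln(A₂/A₁) = ln(13/9) / ln(927/196) = 0.3677 / 1.5538 = 0.2367
c = S₁ / A₁^z = 9 / 196^0.2367 = 9 / 3.487 = 2.581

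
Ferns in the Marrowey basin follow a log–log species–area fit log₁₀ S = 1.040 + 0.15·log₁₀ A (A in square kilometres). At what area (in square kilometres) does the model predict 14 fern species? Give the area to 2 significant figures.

14 = 10.96 × A^0.15  ⇒  A^0.15 = 14/10.96 = 1.277
ln A = ln(1.277) / 0.15 = 0.2444 / 0.15 = 1.6291
A = e^1.6291 ≈ 5.099 square kilometres

5.1 square kilometres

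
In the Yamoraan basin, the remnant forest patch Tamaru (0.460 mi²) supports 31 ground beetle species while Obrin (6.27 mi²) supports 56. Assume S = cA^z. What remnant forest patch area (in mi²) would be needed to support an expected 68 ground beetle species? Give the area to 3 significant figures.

14.8 mi²

z = ln(56/31) / ln(6.27/0.46) = 0.5914 / 2.6123 = 0.2264
c = 31 / 0.46^0.2264 = 31 / 0.8388 = 36.96
A = (68/36.96)^(1/0.2264) ⇒ ln A = ln(1.84)/0.2264 = 2.6934
A = e^2.6934 ≈ 14.78 mi²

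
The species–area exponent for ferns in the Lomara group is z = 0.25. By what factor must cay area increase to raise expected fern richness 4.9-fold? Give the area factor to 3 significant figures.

576

(A₂/A₁)^0.25 = 4.9, so A₂/A₁ = 4.9^(1/0.25) = 4.9^4
ln(A₂/A₁) = ln 4.9 / 0.25 = 1.5892 / 0.25 = 6.3569
A₂/A₁ = e^6.3569 ≈ 576.5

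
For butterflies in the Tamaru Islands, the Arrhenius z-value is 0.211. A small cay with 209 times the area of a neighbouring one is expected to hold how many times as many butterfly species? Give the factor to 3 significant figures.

3.09

S₂/S₁ = (A₂/A₁)^z = 209^0.211
ln(S₂/S₁) = 0.211 × ln 209 = 0.211 × 5.3423 = 1.1272
S₂/S₁ = e^1.1272 ≈ 3.087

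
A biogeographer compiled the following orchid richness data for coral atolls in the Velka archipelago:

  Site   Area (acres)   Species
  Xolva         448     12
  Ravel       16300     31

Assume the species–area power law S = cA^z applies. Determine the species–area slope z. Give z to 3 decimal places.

0.264

Taking logs: ln S = ln c + z ln A, so z = (ln S₂ − ln S₁)/(ln A₂ − ln A₁).
z = ln(31/12) / ln(16300/448) = ln(2.583) / ln(36.38) = 0.9491 / 3.5941 = 0.2641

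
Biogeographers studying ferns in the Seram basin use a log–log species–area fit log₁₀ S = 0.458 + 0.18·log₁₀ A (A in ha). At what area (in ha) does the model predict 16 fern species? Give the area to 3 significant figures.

16 = 2.871 × A^0.18  ⇒  A^0.18 = 16/2.871 = 5.573
ln A = ln(5.573) / 0.18 = 1.7180 / 0.18 = 9.5445
A = e^9.5445 ≈ 13967 ha

14000 ha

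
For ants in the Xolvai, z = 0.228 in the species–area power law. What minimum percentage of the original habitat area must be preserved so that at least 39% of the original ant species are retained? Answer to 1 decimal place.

1.6%

Need (A_new/A_old)^0.228 = 0.39, so A_new/A_old = 0.39^(1/0.228) = 0.39^4.386
ln(A_new/A_old) = ln 0.39 / 0.228 = -0.9416 / 0.228 = -4.1299
A_new/A_old = e^-4.1299 ≈ 0.01609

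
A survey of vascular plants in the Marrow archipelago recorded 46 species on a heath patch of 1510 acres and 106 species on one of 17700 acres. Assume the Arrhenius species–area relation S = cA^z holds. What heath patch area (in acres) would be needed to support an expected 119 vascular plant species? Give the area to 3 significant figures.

z = ln(106/46) / ln(17700/1510) = 0.8348 / 2.4615 = 0.3391
c = 46 / 1510^0.3391 = 46 / 11.97 = 3.843
A = (119/3.843)^(1/0.3391) ⇒ ln A = ln(30.97)/0.3391 = 10.1224
A = e^10.1224 ≈ 24895 acres

24900 acres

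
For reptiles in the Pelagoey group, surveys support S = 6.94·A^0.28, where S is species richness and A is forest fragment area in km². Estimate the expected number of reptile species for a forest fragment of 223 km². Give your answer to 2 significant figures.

32

S = 6.94 × 223^0.28
ln S = ln 6.94 + 0.28 × ln 223 = 1.9373 + 0.28 × 5.4072 = 3.4513
S = e^3.4513 ≈ 31.54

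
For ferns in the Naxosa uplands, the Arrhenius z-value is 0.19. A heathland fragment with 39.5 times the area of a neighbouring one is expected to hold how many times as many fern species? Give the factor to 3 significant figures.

S₂/S₁ = (A₂/A₁)^z = 39.5^0.19
ln(S₂/S₁) = 0.19 × ln 39.5 = 0.19 × 3.6763 = 0.6985
S₂/S₁ = e^0.6985 ≈ 2.011

2.01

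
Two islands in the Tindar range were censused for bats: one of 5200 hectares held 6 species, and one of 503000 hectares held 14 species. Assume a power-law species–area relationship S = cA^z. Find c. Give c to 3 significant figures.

1.23

z = ln(S₂/S₁) / ln(A₂/A₁) = ln(14/6) / ln(503000/5200) = 0.8473 / 4.5719 = 0.1853
c = S₁ / A₁^z = 6 / 5200^0.1853 = 6 / 4.883 = 1.229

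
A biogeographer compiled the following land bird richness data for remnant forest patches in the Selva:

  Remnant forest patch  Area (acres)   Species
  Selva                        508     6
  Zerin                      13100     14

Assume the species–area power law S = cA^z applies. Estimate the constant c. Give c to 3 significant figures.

z = ln(S₂/S₁) / ln(A₂/A₁) = ln(14/6) / ln(13100/508) = 0.8473 / 3.2499 = 0.2607
c = S₁ / A₁^z = 6 / 508^0.2607 = 6 / 5.075 = 1.182

1.18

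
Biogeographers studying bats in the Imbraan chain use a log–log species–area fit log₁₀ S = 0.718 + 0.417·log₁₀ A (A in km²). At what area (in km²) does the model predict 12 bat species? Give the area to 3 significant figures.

12 = 5.224 × A^0.417  ⇒  A^0.417 = 12/5.224 = 2.297
ln A = ln(2.297) / 0.417 = 0.8317 / 0.417 = 1.9944
A = e^1.9944 ≈ 7.348 km²

7.35 km²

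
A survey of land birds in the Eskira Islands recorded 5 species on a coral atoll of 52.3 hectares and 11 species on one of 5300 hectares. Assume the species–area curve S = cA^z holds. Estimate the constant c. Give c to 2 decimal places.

z = ln(S₂/S₁) / ln(A₂/A₁) = ln(11/5) / ln(5300/52.3) = 0.7885 / 4.6185 = 0.1707
c = S₁ / A₁^z = 5 / 52.3^0.1707 = 5 / 1.965 = 2.544

2.54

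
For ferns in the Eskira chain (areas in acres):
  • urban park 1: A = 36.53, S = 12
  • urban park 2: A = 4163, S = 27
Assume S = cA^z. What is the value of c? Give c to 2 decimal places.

z = ln(S₂/S₁) / ln(A₂/A₁) = ln(27/12) / ln(4163/36.53) = 0.8109 / 4.7359 = 0.1712
c = S₁ / A₁^z = 12 / 36.53^0.1712 = 12 / 1.852 = 6.48

6.48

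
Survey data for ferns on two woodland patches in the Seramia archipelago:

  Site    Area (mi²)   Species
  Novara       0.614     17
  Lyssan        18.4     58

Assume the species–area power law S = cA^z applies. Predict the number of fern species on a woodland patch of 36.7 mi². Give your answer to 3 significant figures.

74.4

z = ln(58/17) / ln(18.4/0.614) = 1.2272 / 3.4001 = 0.3609
c = 17 / 0.614^0.3609 = 17 / 0.8386 = 20.27
S₃ = 20.27 × 36.7^0.3609 = 20.27 × 3.671 ≈ 74.41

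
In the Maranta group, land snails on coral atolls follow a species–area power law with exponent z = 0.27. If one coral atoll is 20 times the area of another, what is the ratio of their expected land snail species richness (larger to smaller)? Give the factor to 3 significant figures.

S₂/S₁ = (A₂/A₁)^z = 20^0.27
ln(S₂/S₁) = 0.27 × ln 20 = 0.27 × 2.9957 = 0.8088
S₂/S₁ = e^0.8088 ≈ 2.245

2.25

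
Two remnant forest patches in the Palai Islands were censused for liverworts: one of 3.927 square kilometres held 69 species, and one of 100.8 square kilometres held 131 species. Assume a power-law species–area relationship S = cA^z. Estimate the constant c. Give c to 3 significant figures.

52.7

z = ln(S₂/S₁) / ln(A₂/A₁) = ln(131/69) / ln(100.8/3.927) = 0.6411 / 3.2453 = 0.1975
c = S₁ / A₁^z = 69 / 3.927^0.1975 = 69 / 1.31 = 52.66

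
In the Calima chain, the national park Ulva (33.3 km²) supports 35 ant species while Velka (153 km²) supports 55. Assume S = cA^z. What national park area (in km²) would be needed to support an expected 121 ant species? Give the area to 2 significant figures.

2200 km²

z = ln(55/35) / ln(153/33.3) = 0.4520 / 1.5249 = 0.2964
c = 35 / 33.3^0.2964 = 35 / 2.827 = 12.38
A = (121/12.38)^(1/0.2964) ⇒ ln A = ln(9.772)/0.2964 = 7.6905
A = e^7.6905 ≈ 2187 km²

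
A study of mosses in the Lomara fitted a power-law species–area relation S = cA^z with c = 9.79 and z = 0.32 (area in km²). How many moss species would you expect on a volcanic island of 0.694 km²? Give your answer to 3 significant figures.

S = 9.79 × 0.694^0.32
ln S = ln 9.79 + 0.32 × ln 0.694 = 2.2814 + 0.32 × -0.3653 = 2.1645
S = e^2.1645 ≈ 8.71

8.71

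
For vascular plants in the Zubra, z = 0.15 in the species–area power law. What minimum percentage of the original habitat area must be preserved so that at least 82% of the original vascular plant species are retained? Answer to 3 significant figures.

26.6%

Need (A_new/A_old)^0.15 = 0.82, so A_new/A_old = 0.82^(1/0.15) = 0.82^6.667
ln(A_new/A_old) = ln 0.82 / 0.15 = -0.1985 / 0.15 = -1.3230
A_new/A_old = e^-1.3230 ≈ 0.2663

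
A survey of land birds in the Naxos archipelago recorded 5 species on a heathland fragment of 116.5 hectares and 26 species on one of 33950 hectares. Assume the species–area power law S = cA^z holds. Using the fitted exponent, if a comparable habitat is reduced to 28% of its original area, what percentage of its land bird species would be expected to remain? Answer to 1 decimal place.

z = ln(26/5) / ln(33950/116.5) = 1.6487 / 5.6748 = 0.2905
S_new/S_old = (A_new/A_old)^z = 0.28^0.2905 = exp(0.2905 × -1.2730) = 0.6909

69.1%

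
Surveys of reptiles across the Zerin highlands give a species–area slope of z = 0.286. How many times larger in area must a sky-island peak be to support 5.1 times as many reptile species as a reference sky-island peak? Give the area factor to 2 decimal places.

297.87

(A₂/A₁)^0.286 = 5.1, so A₂/A₁ = 5.1^(1/0.286) = 5.1^3.497
ln(A₂/A₁) = ln 5.1 / 0.286 = 1.6292 / 0.286 = 5.6966
A₂/A₁ = e^5.6966 ≈ 297.9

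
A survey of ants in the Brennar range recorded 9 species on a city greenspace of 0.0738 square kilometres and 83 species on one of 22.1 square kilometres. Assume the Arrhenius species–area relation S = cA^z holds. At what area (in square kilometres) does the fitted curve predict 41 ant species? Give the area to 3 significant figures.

3.62 square kilometres

z = ln(83/9) / ln(22.1/0.0738) = 2.2216 / 5.7020 = 0.3896
c = 9 / 0.0738^0.3896 = 9 / 0.3622 = 24.85
A = (41/24.85)^(1/0.3896) ⇒ ln A = ln(1.65)/0.3896 = 1.2854
A = e^1.2854 ≈ 3.616 square kilometres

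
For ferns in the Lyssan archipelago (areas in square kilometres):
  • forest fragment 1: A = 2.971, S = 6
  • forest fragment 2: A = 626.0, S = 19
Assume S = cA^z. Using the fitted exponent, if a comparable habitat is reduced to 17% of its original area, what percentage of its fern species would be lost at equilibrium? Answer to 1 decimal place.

31.7%

z = ln(19/6) / ln(626/2.971) = 1.1527 / 5.3505 = 0.2154
S_new/S_old = (A_new/A_old)^z = 0.17^0.2154 = exp(0.2154 × -1.7720) = 0.6827
Fraction lost = 1 − 0.6827 = 0.3173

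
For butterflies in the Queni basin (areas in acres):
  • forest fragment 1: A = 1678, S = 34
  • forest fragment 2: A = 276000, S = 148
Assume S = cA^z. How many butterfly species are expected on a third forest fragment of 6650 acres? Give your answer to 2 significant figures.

z = ln(148/34) / ln(276000/1678) = 1.4709 / 5.1028 = 0.2882
c = 34 / 1678^0.2882 = 34 / 8.502 = 3.999
S₃ = 3.999 × 6650^0.2882 = 3.999 × 12.64 ≈ 50.57

51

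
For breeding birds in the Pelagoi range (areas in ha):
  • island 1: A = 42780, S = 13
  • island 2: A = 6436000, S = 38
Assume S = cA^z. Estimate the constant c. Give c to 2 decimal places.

z = ln(S₂/S₁) / ln(A₂/A₁) = ln(38/13) / ln(6436000/42780) = 1.0726 / 5.0136 = 0.2139
c = S₁ / A₁^z = 13 / 42780^0.2139 = 13 / 9.791 = 1.328

1.33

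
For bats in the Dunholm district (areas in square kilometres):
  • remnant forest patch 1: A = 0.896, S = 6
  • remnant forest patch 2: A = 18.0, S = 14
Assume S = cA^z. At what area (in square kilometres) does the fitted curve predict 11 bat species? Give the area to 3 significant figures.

z = ln(14/6) / ln(18/0.896) = 0.8473 / 3.0002 = 0.2824
c = 6 / 0.896^0.2824 = 6 / 0.9695 = 6.189
A = (11/6.189)^(1/0.2824) ⇒ ln A = ln(1.777)/0.2824 = 2.0364
A = e^2.0364 ≈ 7.663 square kilometres

7.66 square kilometres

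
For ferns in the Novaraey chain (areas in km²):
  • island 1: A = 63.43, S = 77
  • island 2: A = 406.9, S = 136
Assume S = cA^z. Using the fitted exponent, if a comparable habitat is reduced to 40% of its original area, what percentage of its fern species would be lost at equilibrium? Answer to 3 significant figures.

z = ln(136/77) / ln(406.9/63.43) = 0.5688 / 1.8586 = 0.3061
S_new/S_old = (A_new/A_old)^z = 0.4^0.3061 = exp(0.3061 × -0.9163) = 0.7555
Fraction lost = 1 − 0.7555 = 0.2445

24.5%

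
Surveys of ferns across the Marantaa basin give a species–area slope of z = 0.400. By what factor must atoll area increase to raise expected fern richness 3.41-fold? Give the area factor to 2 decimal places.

21.47

(A₂/A₁)^0.4 = 3.41, so A₂/A₁ = 3.41^(1/0.4) = 3.41^2.5
ln(A₂/A₁) = ln 3.41 / 0.4 = 1.2267 / 0.4 = 3.0668
A₂/A₁ = e^3.0668 ≈ 21.47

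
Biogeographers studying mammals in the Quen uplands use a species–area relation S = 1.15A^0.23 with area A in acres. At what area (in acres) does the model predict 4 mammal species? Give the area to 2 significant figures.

230 acres

4 = 1.15 × A^0.23  ⇒  A^0.23 = 4/1.15 = 3.478
ln A = ln(3.478) / 0.23 = 1.2465 / 0.23 = 5.4197
A = e^5.4197 ≈ 225.8 acres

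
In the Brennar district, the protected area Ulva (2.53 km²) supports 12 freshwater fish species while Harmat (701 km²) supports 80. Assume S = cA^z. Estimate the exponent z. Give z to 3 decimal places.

Taking logs: ln S = ln c + z ln A, so z = (ln S₂ − ln S₁)/(ln A₂ − ln A₁).
z = ln(80/12) / ln(701/2.53) = ln(6.667) / ln(277.1) = 1.8971 / 5.6243 = 0.3373

0.337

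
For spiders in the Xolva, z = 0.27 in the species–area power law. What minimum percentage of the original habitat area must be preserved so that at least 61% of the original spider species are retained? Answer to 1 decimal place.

Need (A_new/A_old)^0.27 = 0.61, so A_new/A_old = 0.61^(1/0.27) = 0.61^3.704
ln(A_new/A_old) = ln 0.61 / 0.27 = -0.4943 / 0.27 = -1.8307
A_new/A_old = e^-1.8307 ≈ 0.1603

16.0%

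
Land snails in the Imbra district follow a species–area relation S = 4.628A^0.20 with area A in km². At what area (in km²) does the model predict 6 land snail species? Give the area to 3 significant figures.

6 = 4.628 × A^0.2  ⇒  A^0.2 = 6/4.628 = 1.296
ln A = ln(1.296) / 0.2 = 0.2596 / 0.2 = 1.2982
A = e^1.2982 ≈ 3.663 km²

3.66 km²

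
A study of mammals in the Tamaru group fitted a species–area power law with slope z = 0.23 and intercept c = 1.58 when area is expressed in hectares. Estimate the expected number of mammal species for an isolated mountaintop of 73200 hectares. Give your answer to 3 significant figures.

20.8

S = 1.58 × 73200^0.23
ln S = ln 1.58 + 0.23 × ln 73200 = 0.4574 + 0.23 × 11.2010 = 3.0336
S = e^3.0336 ≈ 20.77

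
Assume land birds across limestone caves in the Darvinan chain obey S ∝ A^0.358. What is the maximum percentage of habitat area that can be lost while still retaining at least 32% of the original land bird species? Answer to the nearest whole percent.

Need (A_new/A_old)^0.358 = 0.32, so A_new/A_old = 0.32^(1/0.358) = 0.32^2.793
ln(A_new/A_old) = ln 0.32 / 0.358 = -1.1394 / 0.358 = -3.1828
A_new/A_old = e^-3.1828 ≈ 0.04147
Fraction that can be lost = 1 − 0.04147 = 0.9585

96%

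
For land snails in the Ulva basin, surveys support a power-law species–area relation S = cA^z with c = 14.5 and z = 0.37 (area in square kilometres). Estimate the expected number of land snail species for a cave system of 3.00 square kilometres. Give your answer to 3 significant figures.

S = 14.5 × 3^0.37
ln S = ln 14.5 + 0.37 × ln 3 = 2.6741 + 0.37 × 1.0986 = 3.0806
S = e^3.0806 ≈ 21.77

21.8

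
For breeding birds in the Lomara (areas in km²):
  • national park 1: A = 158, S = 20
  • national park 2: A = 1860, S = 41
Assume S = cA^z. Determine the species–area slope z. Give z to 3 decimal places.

Taking logs: ln S = ln c + z ln A, so z = (ln S₂ − ln S₁)/(ln A₂ − ln A₁).
z = ln(41/20) / ln(1860/158) = ln(2.05) / ln(11.77) = 0.7178 / 2.4657 = 0.2911

0.291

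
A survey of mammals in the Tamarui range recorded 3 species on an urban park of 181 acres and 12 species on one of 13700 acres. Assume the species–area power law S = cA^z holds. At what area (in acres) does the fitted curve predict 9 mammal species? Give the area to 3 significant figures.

z = ln(12/3) / ln(13700/181) = 1.3863 / 4.3267 = 0.3204
c = 3 / 181^0.3204 = 3 / 5.289 = 0.5672
A = (9/0.5672)^(1/0.3204) ⇒ ln A = ln(15.87)/0.3204 = 8.6273
A = e^8.6273 ≈ 5582 acres

5580 acres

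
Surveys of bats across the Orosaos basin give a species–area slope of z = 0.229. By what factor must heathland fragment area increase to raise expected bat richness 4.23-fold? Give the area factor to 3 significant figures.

543

(A₂/A₁)^0.229 = 4.23, so A₂/A₁ = 4.23^(1/0.229) = 4.23^4.367
ln(A₂/A₁) = ln 4.23 / 0.229 = 1.4422 / 0.229 = 6.2978
A₂/A₁ = e^6.2978 ≈ 543.4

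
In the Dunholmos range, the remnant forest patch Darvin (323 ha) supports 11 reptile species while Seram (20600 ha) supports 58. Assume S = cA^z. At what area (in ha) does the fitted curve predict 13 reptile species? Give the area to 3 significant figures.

z = ln(58/11) / ln(20600/323) = 1.6625 / 4.1554 = 0.4001
c = 11 / 323^0.4001 = 11 / 10.09 = 1.09
A = (13/1.09)^(1/0.4001) ⇒ ln A = ln(11.93)/0.4001 = 6.1952
A = e^6.1952 ≈ 490.4 ha

490 ha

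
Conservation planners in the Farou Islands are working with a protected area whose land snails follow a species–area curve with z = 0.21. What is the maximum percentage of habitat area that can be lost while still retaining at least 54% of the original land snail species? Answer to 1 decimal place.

94.7%

Need (A_new/A_old)^0.21 = 0.54, so A_new/A_old = 0.54^(1/0.21) = 0.54^4.762
ln(A_new/A_old) = ln 0.54 / 0.21 = -0.6162 / 0.21 = -2.9342
A_new/A_old = e^-2.9342 ≈ 0.05317
Fraction that can be lost = 1 − 0.05317 = 0.9468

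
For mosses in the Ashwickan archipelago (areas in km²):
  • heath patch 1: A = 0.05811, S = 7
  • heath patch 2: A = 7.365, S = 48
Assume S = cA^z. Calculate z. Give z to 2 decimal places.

Taking logs: ln S = ln c + z ln A, so z = (ln S₂ − ln S₁)/(ln A₂ − ln A₁).
z = ln(48/7) / ln(7.365/0.05811) = ln(6.857) / ln(126.7) = 1.9253 / 4.8422 = 0.3976

0.40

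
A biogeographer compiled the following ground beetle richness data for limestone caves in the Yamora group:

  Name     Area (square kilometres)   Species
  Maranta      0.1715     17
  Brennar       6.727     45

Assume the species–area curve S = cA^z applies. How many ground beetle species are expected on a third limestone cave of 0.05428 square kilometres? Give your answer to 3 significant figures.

12.5

z = ln(45/17) / ln(6.727/0.1715) = 0.9734 / 3.6693 = 0.2653
c = 17 / 0.1715^0.2653 = 17 / 0.6264 = 27.14
S₃ = 27.14 × 0.05428^0.2653 = 27.14 × 0.4616 ≈ 12.53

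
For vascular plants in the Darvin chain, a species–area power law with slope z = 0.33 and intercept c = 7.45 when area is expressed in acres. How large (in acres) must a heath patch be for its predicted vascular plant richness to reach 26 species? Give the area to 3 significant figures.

44.1 acres

26 = 7.45 × A^0.33  ⇒  A^0.33 = 26/7.45 = 3.49
ln A = ln(3.49) / 0.33 = 1.2499 / 0.33 = 3.7875
A = e^3.7875 ≈ 44.15 acres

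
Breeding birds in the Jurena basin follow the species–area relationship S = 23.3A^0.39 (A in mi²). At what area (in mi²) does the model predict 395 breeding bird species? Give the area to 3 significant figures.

395 = 23.3 × A^0.39  ⇒  A^0.39 = 395/23.3 = 16.95
ln A = ln(16.95) / 0.39 = 2.8304 / 0.39 = 7.2575
A = e^7.2575 ≈ 1419 mi²

1420 mi²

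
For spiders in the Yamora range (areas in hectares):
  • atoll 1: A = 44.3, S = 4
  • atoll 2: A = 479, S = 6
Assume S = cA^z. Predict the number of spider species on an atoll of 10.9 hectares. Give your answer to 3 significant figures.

z = ln(6/4) / ln(479/44.3) = 0.4055 / 2.3807 = 0.1703
c = 4 / 44.3^0.1703 = 4 / 1.907 = 2.097
S₃ = 2.097 × 10.9^0.1703 = 2.097 × 1.502 ≈ 3.15

3.15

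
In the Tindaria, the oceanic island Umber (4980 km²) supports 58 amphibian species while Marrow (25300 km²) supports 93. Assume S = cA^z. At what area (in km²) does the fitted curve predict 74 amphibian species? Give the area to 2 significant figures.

z = ln(93/58) / ln(25300/4980) = 0.4722 / 1.6254 = 0.2905
c = 58 / 4980^0.2905 = 58 / 11.86 = 4.891
A = (74/4.891)^(1/0.2905) ⇒ ln A = ln(15.13)/0.2905 = 9.3518
A = e^9.3518 ≈ 11520 km²

12000 km²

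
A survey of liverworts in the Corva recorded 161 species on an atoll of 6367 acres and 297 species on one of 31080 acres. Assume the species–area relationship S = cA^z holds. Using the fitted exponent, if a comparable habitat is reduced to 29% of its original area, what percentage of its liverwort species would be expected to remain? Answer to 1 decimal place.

62.0%

z = ln(297/161) / ln(31080/6367) = 0.6123 / 1.5854 = 0.3862
S_new/S_old = (A_new/A_old)^z = 0.29^0.3862 = exp(0.3862 × -1.2379) = 0.62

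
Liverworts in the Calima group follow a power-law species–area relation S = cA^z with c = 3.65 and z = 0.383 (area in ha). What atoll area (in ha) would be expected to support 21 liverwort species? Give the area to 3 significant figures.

96.4 ha

21 = 3.65 × A^0.383  ⇒  A^0.383 = 21/3.65 = 5.753
ln A = ln(5.753) / 0.383 = 1.7498 / 0.383 = 4.5687
A = e^4.5687 ≈ 96.41 ha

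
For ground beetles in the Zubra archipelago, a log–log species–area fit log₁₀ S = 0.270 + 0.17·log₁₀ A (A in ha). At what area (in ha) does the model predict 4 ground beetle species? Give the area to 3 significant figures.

4 = 1.862 × A^0.17  ⇒  A^0.17 = 4/1.862 = 2.148
ln A = ln(2.148) / 0.17 = 0.7646 / 0.17 = 4.4976
A = e^4.4976 ≈ 89.8 ha

89.8 ha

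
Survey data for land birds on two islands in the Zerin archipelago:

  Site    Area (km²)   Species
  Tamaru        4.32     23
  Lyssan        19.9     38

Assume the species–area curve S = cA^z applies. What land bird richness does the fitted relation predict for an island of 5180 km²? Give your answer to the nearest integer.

236

z = ln(38/23) / ln(19.9/4.32) = 0.5021 / 1.5275 = 0.3287
c = 23 / 4.32^0.3287 = 23 / 1.618 = 14.22
S₃ = 14.22 × 5180^0.3287 = 14.22 × 16.63 ≈ 236.5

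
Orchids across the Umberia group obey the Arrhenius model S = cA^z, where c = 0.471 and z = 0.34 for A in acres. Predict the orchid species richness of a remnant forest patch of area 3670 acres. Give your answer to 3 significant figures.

S = 0.471 × 3670^0.34
ln S = ln 0.471 + 0.34 × ln 3670 = -0.7529 + 0.34 × 8.2079 = 2.0378
S = e^2.0378 ≈ 7.674

7.67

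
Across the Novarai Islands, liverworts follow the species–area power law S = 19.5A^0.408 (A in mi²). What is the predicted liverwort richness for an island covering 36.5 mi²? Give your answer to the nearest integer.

85 species

S = 19.5 × 36.5^0.408 = 19.5 × 4.339 ≈ 84.62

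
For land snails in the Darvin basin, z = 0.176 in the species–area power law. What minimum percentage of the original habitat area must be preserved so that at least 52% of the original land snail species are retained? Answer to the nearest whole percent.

Need (A_new/A_old)^0.176 = 0.52, so A_new/A_old = 0.52^(1/0.176) = 0.52^5.682
ln(A_new/A_old) = ln 0.52 / 0.176 = -0.6539 / 0.176 = -3.7155
A_new/A_old = e^-3.7155 ≈ 0.02434

2%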